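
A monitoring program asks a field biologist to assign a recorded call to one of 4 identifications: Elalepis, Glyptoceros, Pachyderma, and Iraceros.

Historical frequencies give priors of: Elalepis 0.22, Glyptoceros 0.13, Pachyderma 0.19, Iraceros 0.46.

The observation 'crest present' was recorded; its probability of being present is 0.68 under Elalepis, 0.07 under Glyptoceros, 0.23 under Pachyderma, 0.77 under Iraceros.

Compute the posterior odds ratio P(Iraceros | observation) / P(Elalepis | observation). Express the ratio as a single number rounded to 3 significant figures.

Posterior odds equal prior odds times the likelihood ratio; only the two competing hypotheses matter.
  Iraceros: 0.46 × 0.77 = 0.3542
  Elalepis: 0.22 × 0.68 = 0.1496
Odds(Iraceros : Elalepis) = 0.3542 / 0.1496 ≈ 2.37.

2.37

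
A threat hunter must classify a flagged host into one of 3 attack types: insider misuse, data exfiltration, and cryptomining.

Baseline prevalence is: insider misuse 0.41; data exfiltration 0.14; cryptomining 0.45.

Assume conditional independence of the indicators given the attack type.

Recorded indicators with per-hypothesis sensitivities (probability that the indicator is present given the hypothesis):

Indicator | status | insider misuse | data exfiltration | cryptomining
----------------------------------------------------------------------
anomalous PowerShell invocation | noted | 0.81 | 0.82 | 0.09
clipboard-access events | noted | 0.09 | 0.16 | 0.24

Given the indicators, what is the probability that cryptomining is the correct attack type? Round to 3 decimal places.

0.168

For each hypothesis, the unnormalized posterior weight is prior × product of the indicator likelihoods:
  insider misuse: 0.41 × 0.81 × 0.09 = 0.029889
  data exfiltration: 0.14 × 0.82 × 0.16 = 0.018368
  cryptomining: 0.45 × 0.09 × 0.24 = 0.00972
The unnormalized weights sum to 0.057977.
P(cryptomining | evidence) = 0.00972 / 0.057977 ≈ 0.168.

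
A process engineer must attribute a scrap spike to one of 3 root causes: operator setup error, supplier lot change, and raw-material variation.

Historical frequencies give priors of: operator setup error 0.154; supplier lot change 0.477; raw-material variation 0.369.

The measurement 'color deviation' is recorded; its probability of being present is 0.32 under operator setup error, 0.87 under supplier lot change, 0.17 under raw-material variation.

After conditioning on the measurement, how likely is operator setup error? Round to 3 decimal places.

0.094

For each hypothesis, the unnormalized posterior weight is prior × likelihood:
  operator setup error: 0.154 × 0.32 = 0.04928
  supplier lot change: 0.477 × 0.87 = 0.41499
  raw-material variation: 0.369 × 0.17 = 0.06273
Marginal likelihood of the evidence = 0.527.
P(operator setup error | evidence) = 0.04928 / 0.527 ≈ 0.094.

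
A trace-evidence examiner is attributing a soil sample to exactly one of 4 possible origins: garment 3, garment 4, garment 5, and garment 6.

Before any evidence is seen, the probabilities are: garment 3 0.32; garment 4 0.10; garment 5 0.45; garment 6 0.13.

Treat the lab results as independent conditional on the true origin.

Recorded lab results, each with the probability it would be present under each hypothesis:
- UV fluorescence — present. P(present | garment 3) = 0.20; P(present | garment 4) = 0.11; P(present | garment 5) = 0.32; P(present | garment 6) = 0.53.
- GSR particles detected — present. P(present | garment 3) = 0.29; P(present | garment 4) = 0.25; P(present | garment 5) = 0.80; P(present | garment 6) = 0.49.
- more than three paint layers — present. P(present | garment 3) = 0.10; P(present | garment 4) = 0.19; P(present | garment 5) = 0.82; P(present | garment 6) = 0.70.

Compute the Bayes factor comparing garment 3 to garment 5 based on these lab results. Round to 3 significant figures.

The Bayes factor is the ratio of the joint likelihoods of the lab result pattern under the two hypotheses.
  garment 3: 0.20 × 0.29 × 0.10 = 0.0058
  garment 5: 0.32 × 0.80 × 0.82 = 0.20992
Bayes factor = 0.0058 / 0.20992 ≈ 0.0276

0.0276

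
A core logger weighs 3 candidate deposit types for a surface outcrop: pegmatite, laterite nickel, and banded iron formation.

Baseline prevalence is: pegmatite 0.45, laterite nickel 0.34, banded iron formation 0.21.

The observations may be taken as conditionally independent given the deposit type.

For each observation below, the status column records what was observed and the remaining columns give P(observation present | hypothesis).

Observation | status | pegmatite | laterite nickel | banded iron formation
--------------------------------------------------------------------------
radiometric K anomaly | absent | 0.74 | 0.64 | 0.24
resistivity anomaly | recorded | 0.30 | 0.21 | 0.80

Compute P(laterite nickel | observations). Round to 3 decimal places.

By Bayes' rule with conditional independence, the unnormalized weight for each hypothesis is prior × ∏ likelihoods (using 1 − P(present | H) for each absent observation):
  pegmatite: 0.45 × (1 − 0.74) × 0.30 = 0.0351
  laterite nickel: 0.34 × (1 − 0.64) × 0.21 = 0.025704
  banded iron formation: 0.21 × (1 − 0.24) × 0.80 = 0.12768
Marginal likelihood of the evidence = 0.18848.
P(laterite nickel | evidence) = 0.025704 / 0.18848 ≈ 0.136.

0.136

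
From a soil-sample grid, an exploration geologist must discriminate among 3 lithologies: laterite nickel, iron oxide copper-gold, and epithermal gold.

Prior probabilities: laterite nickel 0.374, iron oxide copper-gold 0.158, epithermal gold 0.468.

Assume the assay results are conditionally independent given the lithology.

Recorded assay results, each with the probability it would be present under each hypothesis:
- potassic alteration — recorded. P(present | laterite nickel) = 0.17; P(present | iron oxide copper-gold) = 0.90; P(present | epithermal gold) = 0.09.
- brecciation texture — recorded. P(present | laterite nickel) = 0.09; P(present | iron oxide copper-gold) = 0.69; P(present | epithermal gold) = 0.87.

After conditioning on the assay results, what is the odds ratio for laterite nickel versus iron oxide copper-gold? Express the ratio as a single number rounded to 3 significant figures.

The normalizing constant cancels in an odds ratio, so compute prior × likelihood for the two hypotheses only:
  laterite nickel: 0.374 × 0.17 × 0.09 = 0.0057222
  iron oxide copper-gold: 0.158 × 0.90 × 0.69 = 0.098118
Posterior odds = 0.0057222 / 0.098118 ≈ 0.0583.

0.0583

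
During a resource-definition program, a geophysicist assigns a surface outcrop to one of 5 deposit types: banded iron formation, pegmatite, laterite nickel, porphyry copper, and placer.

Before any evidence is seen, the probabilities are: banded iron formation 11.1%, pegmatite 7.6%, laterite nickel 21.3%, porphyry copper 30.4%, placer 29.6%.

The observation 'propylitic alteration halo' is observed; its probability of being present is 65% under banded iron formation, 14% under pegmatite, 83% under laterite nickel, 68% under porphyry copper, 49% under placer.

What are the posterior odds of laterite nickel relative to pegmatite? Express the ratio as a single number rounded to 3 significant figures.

16.6

Unnormalized posterior weight (prior times the observation likelihood) for each of the two hypotheses:
  laterite nickel: 0.213 × 0.83 = 0.17679
  pegmatite: 0.076 × 0.14 = 0.01064
Odds(laterite nickel : pegmatite) = 0.17679 / 0.01064 ≈ 16.6.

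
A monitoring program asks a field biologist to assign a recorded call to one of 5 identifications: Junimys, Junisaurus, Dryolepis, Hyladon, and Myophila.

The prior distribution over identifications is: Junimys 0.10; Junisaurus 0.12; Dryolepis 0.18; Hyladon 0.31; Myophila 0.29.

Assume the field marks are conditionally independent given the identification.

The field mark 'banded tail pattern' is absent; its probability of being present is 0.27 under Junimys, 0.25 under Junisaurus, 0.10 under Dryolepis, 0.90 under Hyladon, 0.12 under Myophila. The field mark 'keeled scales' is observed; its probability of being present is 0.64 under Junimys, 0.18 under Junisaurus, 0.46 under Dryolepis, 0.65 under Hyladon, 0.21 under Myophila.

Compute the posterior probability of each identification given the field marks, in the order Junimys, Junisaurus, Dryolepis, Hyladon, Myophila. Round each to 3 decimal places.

0.221, 0.077, 0.353, 0.095, 0.254

Multiply each prior by the joint likelihood of the field mark pattern (using 1 − P(present | H) for each absent field mark):
  Junimys: 0.10 × (1 − 0.27) × 0.64 = 0.04672
  Junisaurus: 0.12 × (1 − 0.25) × 0.18 = 0.0162
  Dryolepis: 0.18 × (1 − 0.10) × 0.46 = 0.07452
  Hyladon: 0.31 × (1 − 0.90) × 0.65 = 0.02015
  Myophila: 0.29 × (1 − 0.12) × 0.21 = 0.053592
The unnormalized weights sum to 0.21118.
P(Junimys | evidence) = 0.04672 / 0.21118 ≈ 0.221
P(Junisaurus | evidence) = 0.0162 / 0.21118 ≈ 0.077
P(Dryolepis | evidence) = 0.07452 / 0.21118 ≈ 0.353
P(Hyladon | evidence) = 0.02015 / 0.21118 ≈ 0.095
P(Myophila | evidence) = 0.053592 / 0.21118 ≈ 0.254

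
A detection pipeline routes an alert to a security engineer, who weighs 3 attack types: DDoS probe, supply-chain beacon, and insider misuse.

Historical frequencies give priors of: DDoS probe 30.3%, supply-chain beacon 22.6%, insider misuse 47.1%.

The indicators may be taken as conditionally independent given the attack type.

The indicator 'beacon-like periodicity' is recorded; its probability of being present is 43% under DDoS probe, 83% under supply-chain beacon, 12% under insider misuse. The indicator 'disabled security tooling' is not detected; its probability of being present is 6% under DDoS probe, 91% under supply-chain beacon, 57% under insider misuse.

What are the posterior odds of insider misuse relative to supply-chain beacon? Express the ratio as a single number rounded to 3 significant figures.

Unnormalized posterior weight (prior times the indicator likelihoods) for each of the two hypotheses (using 1 − P(present | H) for each absent indicator):
  insider misuse: 0.471 × 0.12 × (1 − 0.57) = 0.024304
  supply-chain beacon: 0.226 × 0.83 × (1 − 0.91) = 0.016882
Posterior odds = 0.024304 / 0.016882 ≈ 1.44.

1.44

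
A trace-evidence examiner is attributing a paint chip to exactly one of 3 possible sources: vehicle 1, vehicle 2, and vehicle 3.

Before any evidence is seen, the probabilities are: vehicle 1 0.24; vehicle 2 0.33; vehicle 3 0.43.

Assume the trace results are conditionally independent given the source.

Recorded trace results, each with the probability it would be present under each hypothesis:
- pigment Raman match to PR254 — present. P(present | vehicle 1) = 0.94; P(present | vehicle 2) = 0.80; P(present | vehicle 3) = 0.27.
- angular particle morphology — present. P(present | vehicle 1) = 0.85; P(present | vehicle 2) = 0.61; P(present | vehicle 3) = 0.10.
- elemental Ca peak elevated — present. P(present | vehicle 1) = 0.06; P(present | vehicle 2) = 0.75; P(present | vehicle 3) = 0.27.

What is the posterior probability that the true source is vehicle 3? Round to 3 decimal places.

0.023

By Bayes' rule with conditional independence, the unnormalized weight for each hypothesis is prior × ∏ likelihoods:
  vehicle 1: 0.24 × 0.94 × 0.85 × 0.06 = 0.011506
  vehicle 2: 0.33 × 0.80 × 0.61 × 0.75 = 0.12078
  vehicle 3: 0.43 × 0.27 × 0.10 × 0.27 = 0.0031347
The unnormalized weights sum to 0.13542.
P(vehicle 3 | evidence) = 0.0031347 / 0.13542 ≈ 0.023.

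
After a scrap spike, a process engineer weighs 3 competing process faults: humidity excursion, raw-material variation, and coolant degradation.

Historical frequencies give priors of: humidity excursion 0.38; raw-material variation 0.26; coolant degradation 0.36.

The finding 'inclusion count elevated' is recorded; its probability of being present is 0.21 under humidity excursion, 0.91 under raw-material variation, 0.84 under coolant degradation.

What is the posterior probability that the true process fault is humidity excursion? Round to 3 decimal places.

By Bayes' rule, the unnormalized weight for each hypothesis is prior × likelihood:
  humidity excursion: 0.38 × 0.21 = 0.0798
  raw-material variation: 0.26 × 0.91 = 0.2366
  coolant degradation: 0.36 × 0.84 = 0.3024
Marginal likelihood of the evidence = 0.6188.
P(humidity excursion | evidence) = 0.0798 / 0.6188 ≈ 0.129.

0.129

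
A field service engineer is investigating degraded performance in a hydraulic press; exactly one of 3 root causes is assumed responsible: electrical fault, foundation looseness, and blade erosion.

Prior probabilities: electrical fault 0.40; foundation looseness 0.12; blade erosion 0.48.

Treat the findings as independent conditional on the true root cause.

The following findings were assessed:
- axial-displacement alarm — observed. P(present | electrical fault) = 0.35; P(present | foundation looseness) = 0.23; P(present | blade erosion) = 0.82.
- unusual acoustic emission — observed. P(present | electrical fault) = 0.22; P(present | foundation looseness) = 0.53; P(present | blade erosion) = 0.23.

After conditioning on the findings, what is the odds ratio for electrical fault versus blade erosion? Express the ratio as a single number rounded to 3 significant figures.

Unnormalized posterior weight (prior times the finding likelihoods) for each of the two hypotheses:
  electrical fault: 0.40 × 0.35 × 0.22 = 0.0308
  blade erosion: 0.48 × 0.82 × 0.23 = 0.090528
Posterior odds = 0.0308 / 0.090528 ≈ 0.340.

0.340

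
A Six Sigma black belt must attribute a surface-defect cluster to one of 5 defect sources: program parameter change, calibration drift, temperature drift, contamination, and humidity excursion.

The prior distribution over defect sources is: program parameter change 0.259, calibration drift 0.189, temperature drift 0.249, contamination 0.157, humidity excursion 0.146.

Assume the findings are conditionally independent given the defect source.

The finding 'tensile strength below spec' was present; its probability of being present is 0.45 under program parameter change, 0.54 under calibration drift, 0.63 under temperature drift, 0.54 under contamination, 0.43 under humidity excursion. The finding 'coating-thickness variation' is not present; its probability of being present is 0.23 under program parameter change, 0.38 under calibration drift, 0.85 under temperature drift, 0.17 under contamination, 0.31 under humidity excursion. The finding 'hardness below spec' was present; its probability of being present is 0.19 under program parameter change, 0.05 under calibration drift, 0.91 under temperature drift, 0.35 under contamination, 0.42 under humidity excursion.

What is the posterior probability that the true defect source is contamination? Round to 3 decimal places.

By Bayes' rule with conditional independence, the unnormalized weight for each hypothesis is prior × ∏ likelihoods (using 1 − P(present | H) for each absent finding):
  program parameter change: 0.259 × 0.45 × (1 − 0.23) × 0.19 = 0.017051
  calibration drift: 0.189 × 0.54 × (1 − 0.38) × 0.05 = 0.0031639
  temperature drift: 0.249 × 0.63 × (1 − 0.85) × 0.91 = 0.021413
  contamination: 0.157 × 0.54 × (1 − 0.17) × 0.35 = 0.024629
  humidity excursion: 0.146 × 0.43 × (1 − 0.31) × 0.42 = 0.018194
Marginal likelihood of the evidence = 0.08445.
P(contamination | evidence) = 0.024629 / 0.08445 ≈ 0.292.

0.292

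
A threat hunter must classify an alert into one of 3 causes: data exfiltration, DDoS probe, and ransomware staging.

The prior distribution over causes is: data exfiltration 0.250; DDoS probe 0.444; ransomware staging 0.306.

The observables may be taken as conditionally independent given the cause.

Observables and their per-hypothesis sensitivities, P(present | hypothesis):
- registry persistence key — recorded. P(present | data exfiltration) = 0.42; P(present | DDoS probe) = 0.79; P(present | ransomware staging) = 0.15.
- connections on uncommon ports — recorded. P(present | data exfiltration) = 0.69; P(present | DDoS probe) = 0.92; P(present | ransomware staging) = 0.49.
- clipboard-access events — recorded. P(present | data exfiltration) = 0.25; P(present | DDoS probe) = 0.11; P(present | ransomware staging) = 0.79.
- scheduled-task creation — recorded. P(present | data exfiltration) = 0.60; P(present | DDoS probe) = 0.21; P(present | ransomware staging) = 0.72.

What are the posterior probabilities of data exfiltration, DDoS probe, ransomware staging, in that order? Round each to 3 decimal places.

Multiply each prior by the joint likelihood of the observable pattern:
  data exfiltration: 0.250 × 0.42 × 0.69 × 0.25 × 0.60 = 0.010867
  DDoS probe: 0.444 × 0.79 × 0.92 × 0.11 × 0.21 = 0.0074544
  ransomware staging: 0.306 × 0.15 × 0.49 × 0.79 × 0.72 = 0.012793
Marginal likelihood of the evidence = 0.031115.
P(data exfiltration | evidence) = 0.010867 / 0.031115 ≈ 0.349
P(DDoS probe | evidence) = 0.0074544 / 0.031115 ≈ 0.240
P(ransomware staging | evidence) = 0.012793 / 0.031115 ≈ 0.411

0.349, 0.240, 0.411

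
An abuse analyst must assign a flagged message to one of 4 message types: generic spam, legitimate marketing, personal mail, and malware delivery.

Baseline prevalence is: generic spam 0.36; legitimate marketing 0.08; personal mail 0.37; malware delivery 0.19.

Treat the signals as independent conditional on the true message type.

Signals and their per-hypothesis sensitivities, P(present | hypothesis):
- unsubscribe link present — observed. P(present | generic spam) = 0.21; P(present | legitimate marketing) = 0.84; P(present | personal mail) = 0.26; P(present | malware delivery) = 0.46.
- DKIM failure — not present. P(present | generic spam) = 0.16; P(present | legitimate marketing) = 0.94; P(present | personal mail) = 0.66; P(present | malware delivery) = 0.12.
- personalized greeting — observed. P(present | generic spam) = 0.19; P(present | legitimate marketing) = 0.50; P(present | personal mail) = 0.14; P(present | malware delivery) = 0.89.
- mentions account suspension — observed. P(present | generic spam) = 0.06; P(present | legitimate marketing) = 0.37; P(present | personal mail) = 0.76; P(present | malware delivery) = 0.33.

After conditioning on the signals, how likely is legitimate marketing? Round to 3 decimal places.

0.027

For each hypothesis, the unnormalized posterior weight is prior × product of the signal likelihoods (using 1 − P(present | H) for each absent signal):
  generic spam: 0.36 × 0.21 × (1 − 0.16) × 0.19 × 0.06 = 0.00072395
  legitimate marketing: 0.08 × 0.84 × (1 − 0.94) × 0.50 × 0.37 = 0.00074592
  personal mail: 0.37 × 0.26 × (1 − 0.66) × 0.14 × 0.76 = 0.0034801
  malware delivery: 0.19 × 0.46 × (1 − 0.12) × 0.89 × 0.33 = 0.022589
The unnormalized weights sum to 0.027539.
P(legitimate marketing | evidence) = 0.00074592 / 0.027539 ≈ 0.027.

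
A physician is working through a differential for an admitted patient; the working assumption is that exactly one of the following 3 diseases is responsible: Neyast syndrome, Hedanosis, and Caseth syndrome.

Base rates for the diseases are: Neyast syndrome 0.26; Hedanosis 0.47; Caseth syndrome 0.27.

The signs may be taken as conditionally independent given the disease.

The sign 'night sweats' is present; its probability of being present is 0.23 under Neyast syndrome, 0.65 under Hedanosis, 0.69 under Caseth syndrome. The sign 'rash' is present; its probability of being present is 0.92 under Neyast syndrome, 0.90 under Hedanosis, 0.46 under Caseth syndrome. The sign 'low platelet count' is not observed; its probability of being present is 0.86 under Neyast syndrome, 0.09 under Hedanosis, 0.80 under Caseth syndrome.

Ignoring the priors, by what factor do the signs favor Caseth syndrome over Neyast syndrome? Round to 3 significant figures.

2.14

Take the product of per-sign likelihoods under each hypothesis (using 1 − P(present | H) for each absent sign), then divide.
  Caseth syndrome: 0.69 × 0.46 × (1 − 0.80) = 0.06348
  Neyast syndrome: 0.23 × 0.92 × (1 − 0.86) = 0.029624
Bayes factor = 0.06348 / 0.029624 ≈ 2.14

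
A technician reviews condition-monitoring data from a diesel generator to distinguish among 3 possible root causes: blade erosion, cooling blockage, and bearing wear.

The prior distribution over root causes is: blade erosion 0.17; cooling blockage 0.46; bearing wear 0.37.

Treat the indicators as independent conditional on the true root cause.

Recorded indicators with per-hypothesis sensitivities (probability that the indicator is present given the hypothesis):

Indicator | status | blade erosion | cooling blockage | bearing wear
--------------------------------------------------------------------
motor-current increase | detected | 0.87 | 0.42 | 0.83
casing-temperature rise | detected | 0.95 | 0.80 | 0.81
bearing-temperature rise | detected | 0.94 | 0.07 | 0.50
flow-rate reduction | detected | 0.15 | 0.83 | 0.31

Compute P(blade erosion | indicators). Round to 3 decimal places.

0.294

By Bayes' rule with conditional independence, the unnormalized weight for each hypothesis is prior × ∏ likelihoods:
  blade erosion: 0.17 × 0.87 × 0.95 × 0.94 × 0.15 = 0.019811
  cooling blockage: 0.46 × 0.42 × 0.80 × 0.07 × 0.83 = 0.0089799
  bearing wear: 0.37 × 0.83 × 0.81 × 0.50 × 0.31 = 0.038556
Marginal likelihood of the evidence = 0.067348.
P(blade erosion | evidence) = 0.019811 / 0.067348 ≈ 0.294.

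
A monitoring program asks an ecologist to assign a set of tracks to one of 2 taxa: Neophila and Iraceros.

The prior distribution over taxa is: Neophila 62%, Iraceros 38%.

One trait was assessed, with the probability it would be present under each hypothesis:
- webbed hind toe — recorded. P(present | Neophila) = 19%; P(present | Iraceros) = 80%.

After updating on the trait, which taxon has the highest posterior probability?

Iraceros

For each hypothesis, the unnormalized posterior weight is prior × likelihood:
  Neophila: 0.62 × 0.19 = 0.1178
  Iraceros: 0.38 × 0.80 = 0.304
Normalizing constant Z = 0.1178 + 0.304 = 0.4218.
P(Neophila | evidence) ≈ 0.1178 / 0.4218 ≈ 0.279
P(Iraceros | evidence) ≈ 0.304 / 0.4218 ≈ 0.721
The largest is 0.721, so Iraceros is most probable.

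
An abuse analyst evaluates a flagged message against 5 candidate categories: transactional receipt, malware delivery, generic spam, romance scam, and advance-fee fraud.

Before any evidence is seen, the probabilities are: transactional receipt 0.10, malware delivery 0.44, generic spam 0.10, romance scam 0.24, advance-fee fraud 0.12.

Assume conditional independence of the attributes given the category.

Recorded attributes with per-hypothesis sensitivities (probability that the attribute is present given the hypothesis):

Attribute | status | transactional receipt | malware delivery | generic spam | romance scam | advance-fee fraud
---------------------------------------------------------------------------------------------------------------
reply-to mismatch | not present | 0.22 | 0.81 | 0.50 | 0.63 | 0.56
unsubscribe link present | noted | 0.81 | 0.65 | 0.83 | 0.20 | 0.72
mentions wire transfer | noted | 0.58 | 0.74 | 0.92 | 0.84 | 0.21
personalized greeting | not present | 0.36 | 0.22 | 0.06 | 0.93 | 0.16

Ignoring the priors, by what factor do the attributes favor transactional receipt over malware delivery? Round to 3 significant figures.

3.29

Take the product of per-attribute likelihoods under each hypothesis (using 1 − P(present | H) for each absent attribute), then divide.
  transactional receipt: (1 − 0.22) × 0.81 × 0.58 × (1 − 0.36) = 0.23452
  malware delivery: (1 − 0.81) × 0.65 × 0.74 × (1 − 0.22) = 0.071284
Bayes factor = 0.23452 / 0.071284 ≈ 3.29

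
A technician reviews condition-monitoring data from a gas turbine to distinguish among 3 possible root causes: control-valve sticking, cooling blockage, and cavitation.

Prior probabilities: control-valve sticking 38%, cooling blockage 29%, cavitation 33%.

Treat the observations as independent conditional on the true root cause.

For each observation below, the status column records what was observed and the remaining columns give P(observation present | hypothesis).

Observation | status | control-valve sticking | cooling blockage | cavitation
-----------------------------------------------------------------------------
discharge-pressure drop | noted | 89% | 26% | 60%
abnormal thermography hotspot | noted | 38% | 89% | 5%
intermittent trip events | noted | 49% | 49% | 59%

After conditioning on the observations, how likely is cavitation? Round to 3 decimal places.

0.057

For each hypothesis, the unnormalized posterior weight is prior × product of the observation likelihoods:
  control-valve sticking: 0.38 × 0.89 × 0.38 × 0.49 = 0.062973
  cooling blockage: 0.29 × 0.26 × 0.89 × 0.49 = 0.032882
  cavitation: 0.33 × 0.60 × 0.05 × 0.59 = 0.005841
The unnormalized weights sum to 0.1017.
P(cavitation | evidence) = 0.005841 / 0.1017 ≈ 0.057.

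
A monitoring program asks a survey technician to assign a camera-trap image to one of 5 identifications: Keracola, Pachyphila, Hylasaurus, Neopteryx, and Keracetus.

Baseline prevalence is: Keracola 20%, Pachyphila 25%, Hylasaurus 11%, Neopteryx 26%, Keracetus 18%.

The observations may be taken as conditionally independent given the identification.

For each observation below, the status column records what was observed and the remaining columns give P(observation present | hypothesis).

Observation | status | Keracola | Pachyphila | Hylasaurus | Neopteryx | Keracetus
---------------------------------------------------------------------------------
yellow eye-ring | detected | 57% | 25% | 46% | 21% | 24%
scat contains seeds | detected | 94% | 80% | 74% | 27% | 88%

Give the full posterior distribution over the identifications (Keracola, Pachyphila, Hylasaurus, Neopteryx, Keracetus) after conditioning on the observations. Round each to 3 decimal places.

For each hypothesis, the unnormalized posterior weight is prior × product of the observation likelihoods:
  Keracola: 0.20 × 0.57 × 0.94 = 0.10716
  Pachyphila: 0.25 × 0.25 × 0.80 = 0.05
  Hylasaurus: 0.11 × 0.46 × 0.74 = 0.037444
  Neopteryx: 0.26 × 0.21 × 0.27 = 0.014742
  Keracetus: 0.18 × 0.24 × 0.88 = 0.038016
The unnormalized weights sum to 0.24736.
P(Keracola | evidence) = 0.10716 / 0.24736 ≈ 0.433
P(Pachyphila | evidence) = 0.05 / 0.24736 ≈ 0.202
P(Hylasaurus | evidence) = 0.037444 / 0.24736 ≈ 0.151
P(Neopteryx | evidence) = 0.014742 / 0.24736 ≈ 0.060
P(Keracetus | evidence) = 0.038016 / 0.24736 ≈ 0.154

0.433, 0.202, 0.151, 0.060, 0.154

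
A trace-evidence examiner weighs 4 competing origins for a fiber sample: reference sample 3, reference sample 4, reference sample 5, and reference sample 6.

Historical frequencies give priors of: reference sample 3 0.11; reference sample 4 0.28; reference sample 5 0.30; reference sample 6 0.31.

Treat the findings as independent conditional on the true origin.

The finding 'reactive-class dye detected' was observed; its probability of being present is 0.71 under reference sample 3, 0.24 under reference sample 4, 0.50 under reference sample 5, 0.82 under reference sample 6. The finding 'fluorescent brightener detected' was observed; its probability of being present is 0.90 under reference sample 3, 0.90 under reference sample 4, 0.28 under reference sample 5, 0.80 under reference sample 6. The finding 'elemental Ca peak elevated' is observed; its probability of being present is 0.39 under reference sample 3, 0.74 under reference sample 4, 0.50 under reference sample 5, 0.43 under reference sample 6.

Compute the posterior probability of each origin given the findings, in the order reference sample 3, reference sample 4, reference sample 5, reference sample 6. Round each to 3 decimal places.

By Bayes' rule with conditional independence, the unnormalized weight for each hypothesis is prior × ∏ likelihoods:
  reference sample 3: 0.11 × 0.71 × 0.90 × 0.39 = 0.027413
  reference sample 4: 0.28 × 0.24 × 0.90 × 0.74 = 0.044755
  reference sample 5: 0.30 × 0.50 × 0.28 × 0.50 = 0.021
  reference sample 6: 0.31 × 0.82 × 0.80 × 0.43 = 0.087445
The unnormalized weights sum to 0.18061.
P(reference sample 3 | evidence) = 0.027413 / 0.18061 ≈ 0.152
P(reference sample 4 | evidence) = 0.044755 / 0.18061 ≈ 0.248
P(reference sample 5 | evidence) = 0.021 / 0.18061 ≈ 0.116
P(reference sample 6 | evidence) = 0.087445 / 0.18061 ≈ 0.484

0.152, 0.248, 0.116, 0.484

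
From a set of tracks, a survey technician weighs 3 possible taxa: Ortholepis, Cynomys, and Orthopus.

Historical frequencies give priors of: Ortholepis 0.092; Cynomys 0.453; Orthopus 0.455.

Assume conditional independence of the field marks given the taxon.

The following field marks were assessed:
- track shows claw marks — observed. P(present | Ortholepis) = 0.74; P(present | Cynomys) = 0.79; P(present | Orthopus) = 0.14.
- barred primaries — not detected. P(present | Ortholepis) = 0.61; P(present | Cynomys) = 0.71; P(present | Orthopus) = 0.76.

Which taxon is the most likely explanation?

Multiply each prior by the joint likelihood of the field mark pattern (using 1 − P(present | H) for each absent field mark):
  Ortholepis: 0.092 × 0.74 × (1 − 0.61) = 0.026551
  Cynomys: 0.453 × 0.79 × (1 − 0.71) = 0.10378
  Orthopus: 0.455 × 0.14 × (1 − 0.76) = 0.015288
Marginal likelihood of the evidence = 0.14562.
P(Ortholepis | evidence) ≈ 0.026551 / 0.14562 ≈ 0.182
P(Cynomys | evidence) ≈ 0.10378 / 0.14562 ≈ 0.713
P(Orthopus | evidence) ≈ 0.015288 / 0.14562 ≈ 0.105
The largest is 0.713, so Cynomys is most probable.

Cynomys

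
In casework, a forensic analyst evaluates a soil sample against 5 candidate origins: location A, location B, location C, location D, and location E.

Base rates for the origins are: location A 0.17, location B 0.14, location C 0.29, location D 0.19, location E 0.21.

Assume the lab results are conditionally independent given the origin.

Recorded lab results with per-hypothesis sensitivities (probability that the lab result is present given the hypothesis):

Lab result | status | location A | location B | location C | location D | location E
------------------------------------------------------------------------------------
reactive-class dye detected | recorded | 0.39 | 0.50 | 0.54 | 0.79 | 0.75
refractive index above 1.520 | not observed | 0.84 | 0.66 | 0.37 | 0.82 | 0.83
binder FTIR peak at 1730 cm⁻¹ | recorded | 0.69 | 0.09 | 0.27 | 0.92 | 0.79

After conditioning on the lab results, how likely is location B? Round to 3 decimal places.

For each hypothesis, the unnormalized posterior weight is prior × product of the lab result likelihoods (using 1 − P(present | H) for each absent lab result):
  location A: 0.17 × 0.39 × (1 − 0.84) × 0.69 = 0.0073195
  location B: 0.14 × 0.50 × (1 − 0.66) × 0.09 = 0.002142
  location C: 0.29 × 0.54 × (1 − 0.37) × 0.27 = 0.026638
  location D: 0.19 × 0.79 × (1 − 0.82) × 0.92 = 0.024857
  location E: 0.21 × 0.75 × (1 − 0.83) × 0.79 = 0.021152
The unnormalized weights sum to 0.082108.
P(location B | evidence) = 0.002142 / 0.082108 ≈ 0.026.

0.026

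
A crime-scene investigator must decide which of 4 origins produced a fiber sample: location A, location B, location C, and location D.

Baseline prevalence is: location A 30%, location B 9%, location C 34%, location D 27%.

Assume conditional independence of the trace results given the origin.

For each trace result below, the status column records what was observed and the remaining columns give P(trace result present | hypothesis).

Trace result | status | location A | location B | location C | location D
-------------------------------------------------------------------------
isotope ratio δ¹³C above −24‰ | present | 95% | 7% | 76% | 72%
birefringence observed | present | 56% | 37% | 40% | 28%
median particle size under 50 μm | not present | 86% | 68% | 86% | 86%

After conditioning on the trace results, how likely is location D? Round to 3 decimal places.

For each hypothesis, the unnormalized posterior weight is prior × product of the trace result likelihoods (using 1 − P(present | H) for each absent trace result):
  location A: 0.30 × 0.95 × 0.56 × (1 − 0.86) = 0.022344
  location B: 0.09 × 0.07 × 0.37 × (1 − 0.68) = 0.00074592
  location C: 0.34 × 0.76 × 0.40 × (1 − 0.86) = 0.01447
  location D: 0.27 × 0.72 × 0.28 × (1 − 0.86) = 0.0076205
The unnormalized weights sum to 0.045181.
P(location D | evidence) = 0.0076205 / 0.045181 ≈ 0.169.

0.169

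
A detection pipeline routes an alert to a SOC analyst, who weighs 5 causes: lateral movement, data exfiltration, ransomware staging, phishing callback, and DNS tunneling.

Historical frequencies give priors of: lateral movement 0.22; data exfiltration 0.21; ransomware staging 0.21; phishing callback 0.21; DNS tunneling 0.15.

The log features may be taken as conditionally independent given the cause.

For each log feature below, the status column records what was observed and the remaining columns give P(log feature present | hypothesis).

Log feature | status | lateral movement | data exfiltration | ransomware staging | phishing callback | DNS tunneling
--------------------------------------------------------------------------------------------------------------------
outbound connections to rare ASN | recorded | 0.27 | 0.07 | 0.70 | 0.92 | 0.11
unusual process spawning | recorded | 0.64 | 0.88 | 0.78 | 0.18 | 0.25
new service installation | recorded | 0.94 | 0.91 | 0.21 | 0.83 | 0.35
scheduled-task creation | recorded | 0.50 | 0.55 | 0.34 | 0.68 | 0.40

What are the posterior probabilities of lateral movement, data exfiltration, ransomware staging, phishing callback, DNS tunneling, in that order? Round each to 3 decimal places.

0.339, 0.123, 0.155, 0.372, 0.011

For each hypothesis, the unnormalized posterior weight is prior × product of the log feature likelihoods:
  lateral movement: 0.22 × 0.27 × 0.64 × 0.94 × 0.50 = 0.017868
  data exfiltration: 0.21 × 0.07 × 0.88 × 0.91 × 0.55 = 0.0064745
  ransomware staging: 0.21 × 0.70 × 0.78 × 0.21 × 0.34 = 0.0081867
  phishing callback: 0.21 × 0.92 × 0.18 × 0.83 × 0.68 = 0.019628
  DNS tunneling: 0.15 × 0.11 × 0.25 × 0.35 × 0.40 = 0.0005775
Normalizing constant Z = 0.017868 + 0.0064745 + 0.0081867 + 0.019628 + 0.0005775 = 0.052734.
P(lateral movement | evidence) = 0.017868 / 0.052734 ≈ 0.339
P(data exfiltration | evidence) = 0.0064745 / 0.052734 ≈ 0.123
P(ransomware staging | evidence) = 0.0081867 / 0.052734 ≈ 0.155
P(phishing callback | evidence) = 0.019628 / 0.052734 ≈ 0.372
P(DNS tunneling | evidence) = 0.0005775 / 0.052734 ≈ 0.011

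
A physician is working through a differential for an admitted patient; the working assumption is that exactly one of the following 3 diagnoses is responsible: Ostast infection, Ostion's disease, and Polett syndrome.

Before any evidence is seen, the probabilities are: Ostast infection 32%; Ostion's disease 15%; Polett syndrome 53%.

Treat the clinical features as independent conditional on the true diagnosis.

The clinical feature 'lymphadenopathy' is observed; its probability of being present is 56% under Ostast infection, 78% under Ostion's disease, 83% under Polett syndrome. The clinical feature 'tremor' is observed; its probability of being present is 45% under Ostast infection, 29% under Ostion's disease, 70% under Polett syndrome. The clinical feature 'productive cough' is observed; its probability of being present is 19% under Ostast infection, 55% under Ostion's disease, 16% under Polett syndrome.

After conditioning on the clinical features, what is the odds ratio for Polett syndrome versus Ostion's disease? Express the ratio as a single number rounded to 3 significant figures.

2.64

Posterior odds equal prior odds times the likelihood ratio; only the two competing hypotheses matter.
  Polett syndrome: 0.53 × 0.83 × 0.70 × 0.16 = 0.049269
  Ostion's disease: 0.15 × 0.78 × 0.29 × 0.55 = 0.018661
Posterior odds = 0.049269 / 0.018661 ≈ 2.64.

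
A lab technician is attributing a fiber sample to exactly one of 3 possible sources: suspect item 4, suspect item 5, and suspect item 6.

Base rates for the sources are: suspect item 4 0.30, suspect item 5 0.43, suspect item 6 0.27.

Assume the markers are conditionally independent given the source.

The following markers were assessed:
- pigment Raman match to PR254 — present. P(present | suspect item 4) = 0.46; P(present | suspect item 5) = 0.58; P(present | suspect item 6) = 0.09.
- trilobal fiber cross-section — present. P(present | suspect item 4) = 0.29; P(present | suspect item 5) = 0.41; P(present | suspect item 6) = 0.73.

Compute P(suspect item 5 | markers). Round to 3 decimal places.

0.639

Multiply each prior by the joint likelihood of the marker pattern:
  suspect item 4: 0.30 × 0.46 × 0.29 = 0.04002
  suspect item 5: 0.43 × 0.58 × 0.41 = 0.10225
  suspect item 6: 0.27 × 0.09 × 0.73 = 0.017739
The unnormalized weights sum to 0.16001.
P(suspect item 5 | evidence) = 0.10225 / 0.16001 ≈ 0.639.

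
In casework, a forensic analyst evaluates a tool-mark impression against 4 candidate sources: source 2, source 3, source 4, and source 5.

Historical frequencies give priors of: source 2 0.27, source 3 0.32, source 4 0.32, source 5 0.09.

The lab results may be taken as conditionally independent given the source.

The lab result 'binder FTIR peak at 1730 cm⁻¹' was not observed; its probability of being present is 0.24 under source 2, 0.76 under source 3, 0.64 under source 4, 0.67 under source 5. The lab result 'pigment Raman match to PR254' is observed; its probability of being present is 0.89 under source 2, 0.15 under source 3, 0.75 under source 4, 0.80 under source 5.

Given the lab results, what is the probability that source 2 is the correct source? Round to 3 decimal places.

0.600

By Bayes' rule with conditional independence, the unnormalized weight for each hypothesis is prior × ∏ likelihoods (using 1 − P(present | H) for each absent lab result):
  source 2: 0.27 × (1 − 0.24) × 0.89 = 0.18263
  source 3: 0.32 × (1 − 0.76) × 0.15 = 0.01152
  source 4: 0.32 × (1 − 0.64) × 0.75 = 0.0864
  source 5: 0.09 × (1 − 0.67) × 0.80 = 0.02376
Marginal likelihood of the evidence = 0.30431.
P(source 2 | evidence) = 0.18263 / 0.30431 ≈ 0.600.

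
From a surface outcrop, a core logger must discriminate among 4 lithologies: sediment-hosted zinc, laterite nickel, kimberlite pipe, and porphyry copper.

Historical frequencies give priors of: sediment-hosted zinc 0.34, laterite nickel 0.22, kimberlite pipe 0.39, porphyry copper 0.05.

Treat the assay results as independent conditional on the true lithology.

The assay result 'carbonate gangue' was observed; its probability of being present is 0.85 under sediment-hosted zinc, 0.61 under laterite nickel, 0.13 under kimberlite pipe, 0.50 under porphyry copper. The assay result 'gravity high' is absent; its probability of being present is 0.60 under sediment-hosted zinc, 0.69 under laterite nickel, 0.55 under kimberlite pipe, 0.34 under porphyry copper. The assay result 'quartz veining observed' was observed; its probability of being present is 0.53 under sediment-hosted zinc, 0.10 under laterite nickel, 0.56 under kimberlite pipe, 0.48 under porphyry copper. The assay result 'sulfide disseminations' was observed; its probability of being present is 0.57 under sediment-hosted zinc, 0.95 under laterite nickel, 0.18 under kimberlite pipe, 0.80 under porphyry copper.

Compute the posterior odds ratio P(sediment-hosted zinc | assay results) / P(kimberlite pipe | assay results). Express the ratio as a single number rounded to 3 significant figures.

The normalizing constant cancels in an odds ratio, so compute prior × likelihood for the two hypotheses only (using 1 − P(present | H) for each absent assay result):
  sediment-hosted zinc: 0.34 × 0.85 × (1 − 0.60) × 0.53 × 0.57 = 0.034923
  kimberlite pipe: 0.39 × 0.13 × (1 − 0.55) × 0.56 × 0.18 = 0.0022998
Posterior odds = 0.034923 / 0.0022998 ≈ 15.2.

15.2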